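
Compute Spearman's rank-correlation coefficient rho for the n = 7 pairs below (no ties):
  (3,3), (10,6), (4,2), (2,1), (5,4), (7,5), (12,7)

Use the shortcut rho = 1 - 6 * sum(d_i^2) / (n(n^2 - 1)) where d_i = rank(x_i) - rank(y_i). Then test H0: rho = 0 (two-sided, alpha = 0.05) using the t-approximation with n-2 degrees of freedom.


Step 1: Rank x and y separately (midranks; no ties here).
rank(x): 3->2, 10->6, 4->3, 2->1, 5->4, 7->5, 12->7
rank(y): 3->3, 6->6, 2->2, 1->1, 4->4, 5->5, 7->7
Step 2: d_i = R_x(i) - R_y(i); compute d_i^2.
  (2-3)^2=1, (6-6)^2=0, (3-2)^2=1, (1-1)^2=0, (4-4)^2=0, (5-5)^2=0, (7-7)^2=0
sum(d^2) = 2.
Step 3: rho = 1 - 6*2 / (7*(7^2 - 1)) = 1 - 12/336 = 0.964286.
Step 4: Under H0, t = rho * sqrt((n-2)/(1-rho^2)) = 8.1408 ~ t(5).
Step 5: Two-sided p-value from the t-distribution with 5 df = 0.000454.
Step 6: alpha = 0.05. reject H0.

rho = 0.9643, p = 0.000454, reject H0 at alpha = 0.05.


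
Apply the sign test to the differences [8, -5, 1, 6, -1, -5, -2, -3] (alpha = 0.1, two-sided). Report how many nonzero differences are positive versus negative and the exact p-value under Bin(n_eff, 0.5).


Step 1: Discard zero differences. Original n = 8; n_eff = number of nonzero differences = 8.
Nonzero differences (with sign): +8, -5, +1, +6, -1, -5, -2, -3
Step 2: Count signs: positive = 3, negative = 5.
Step 3: Under H0: P(positive) = 0.5, so the number of positives S ~ Bin(8, 0.5).
Step 4: Two-sided exact p-value = sum of Bin(8,0.5) probabilities at or below the observed probability = 0.726562.
Step 5: alpha = 0.1. fail to reject H0.

n_eff = 8, pos = 3, neg = 5, p = 0.726562, fail to reject H0.


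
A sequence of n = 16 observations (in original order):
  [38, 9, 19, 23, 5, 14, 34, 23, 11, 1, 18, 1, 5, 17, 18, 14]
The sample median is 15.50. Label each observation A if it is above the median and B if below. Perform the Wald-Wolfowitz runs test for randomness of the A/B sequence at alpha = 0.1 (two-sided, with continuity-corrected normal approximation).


Step 1: Compute median = 15.50; label A = above, B = below.
Labels in order: ABAABBAABBABBAAB  (n_A = 8, n_B = 8)
Step 2: Count runs R = 10.
Step 3: Under H0 (random ordering), E[R] = 2*n_A*n_B/(n_A+n_B) + 1 = 2*8*8/16 + 1 = 9.0000.
        Var[R] = 2*n_A*n_B*(2*n_A*n_B - n_A - n_B) / ((n_A+n_B)^2 * (n_A+n_B-1)) = 14336/3840 = 3.7333.
        SD[R] = 1.9322.
Step 4: Continuity-corrected z = (R - 0.5 - E[R]) / SD[R] = (10 - 0.5 - 9.0000) / 1.9322 = 0.2588.
Step 5: Two-sided p-value via normal approximation = 2*(1 - Phi(|z|)) = 0.795809.
Step 6: alpha = 0.1. fail to reject H0.

R = 10, z = 0.2588, p = 0.795809, fail to reject H0.


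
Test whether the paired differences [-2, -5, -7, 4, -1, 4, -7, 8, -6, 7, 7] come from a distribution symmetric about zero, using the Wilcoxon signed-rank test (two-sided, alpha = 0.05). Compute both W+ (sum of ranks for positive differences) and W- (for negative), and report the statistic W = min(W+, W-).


Step 1: Drop any zero differences (none here) and take |d_i|.
|d| = [2, 5, 7, 4, 1, 4, 7, 8, 6, 7, 7]
Step 2: Midrank |d_i| (ties get averaged ranks).
ranks: |2|->2, |5|->5, |7|->8.5, |4|->3.5, |1|->1, |4|->3.5, |7|->8.5, |8|->11, |6|->6, |7|->8.5, |7|->8.5
Step 3: Attach original signs; sum ranks with positive sign and with negative sign.
W+ = 3.5 + 3.5 + 11 + 8.5 + 8.5 = 35
W- = 2 + 5 + 8.5 + 1 + 8.5 + 6 = 31
(Check: W+ + W- = 66 should equal n(n+1)/2 = 66.)
Step 4: Test statistic W = min(W+, W-) = 31.
Step 5: Ties in |d|, so use the tie-corrected normal approximation.
        E[W] = n(n+1)/4 = 11*12/4 = 33.
        Tie groups: |d|=4 (t=2), |d|=7 (t=4); sum(t^3 - t) = 66.
        Var[W] = n(n+1)(2n+1)/24 - sum(t^3-t)/48 = 3036/24 - 66/48 = 125.125.
        z = (W - E[W]) / sqrt(Var[W]) = (31 - 33) / 11.1859 = -0.1788.
        Two-sided p = 2*Phi(z) = 0.858098.
Step 6: alpha = 0.05. fail to reject H0.

W+ = 35, W- = 31, W = min = 31, p = 0.858098, fail to reject H0.


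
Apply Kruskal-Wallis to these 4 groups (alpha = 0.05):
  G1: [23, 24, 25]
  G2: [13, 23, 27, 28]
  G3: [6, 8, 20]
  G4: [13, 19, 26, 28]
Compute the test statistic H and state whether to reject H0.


Step 1: Combine all N = 14 observations and assign midranks.
sorted (value, group, rank): (6,G3,1), (8,G3,2), (13,G2,3.5), (13,G4,3.5), (19,G4,5), (20,G3,6), (23,G1,7.5), (23,G2,7.5), (24,G1,9), (25,G1,10), (26,G4,11), (27,G2,12), (28,G2,13.5), (28,G4,13.5)
Step 2: Sum ranks within each group.
R_1 = 26.5 (n_1 = 3)
R_2 = 36.5 (n_2 = 4)
R_3 = 9 (n_3 = 3)
R_4 = 33 (n_4 = 4)
Step 3: H = 12/(N(N+1)) * sum(R_i^2/n_i) - 3(N+1)
     = 12/(14*15) * (26.5^2/3 + 36.5^2/4 + 9^2/3 + 33^2/4) - 3*15
     = 0.057143 * 866.396 - 45
     = 4.508333.
Step 4: Ties present; correction factor C = 1 - 18/(14^3 - 14) = 0.993407. Corrected H = 4.508333 / 0.993407 = 4.538256.
Step 5: Under H0, H ~ chi^2(3); p-value = 0.208903.
Step 6: alpha = 0.05. fail to reject H0.

H = 4.5383, df = 3, p = 0.208903, fail to reject H0.


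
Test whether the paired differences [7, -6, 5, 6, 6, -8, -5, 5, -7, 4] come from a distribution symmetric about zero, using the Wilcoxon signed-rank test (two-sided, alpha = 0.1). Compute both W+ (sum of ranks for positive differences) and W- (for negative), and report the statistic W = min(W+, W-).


Step 1: Drop any zero differences (none here) and take |d_i|.
|d| = [7, 6, 5, 6, 6, 8, 5, 5, 7, 4]
Step 2: Midrank |d_i| (ties get averaged ranks).
ranks: |7|->8.5, |6|->6, |5|->3, |6|->6, |6|->6, |8|->10, |5|->3, |5|->3, |7|->8.5, |4|->1
Step 3: Attach original signs; sum ranks with positive sign and with negative sign.
W+ = 8.5 + 3 + 6 + 6 + 3 + 1 = 27.5
W- = 6 + 10 + 3 + 8.5 = 27.5
(Check: W+ + W- = 55 should equal n(n+1)/2 = 55.)
Step 4: Test statistic W = min(W+, W-) = 27.5.
Step 5: Ties in |d|, so use the tie-corrected normal approximation.
        E[W] = n(n+1)/4 = 10*11/4 = 27.5.
        Tie groups: |d|=5 (t=3), |d|=6 (t=3), |d|=7 (t=2); sum(t^3 - t) = 54.
        Var[W] = n(n+1)(2n+1)/24 - sum(t^3-t)/48 = 2310/24 - 54/48 = 95.125.
        z = (W - E[W]) / sqrt(Var[W]) = (27.5 - 27.5) / 9.7532 = 0.0000.
        Two-sided p = 2*Phi(z) = 1.000000.
Step 6: alpha = 0.1. fail to reject H0.

W+ = 27.5, W- = 27.5, W = min = 27.5, p = 1.000000, fail to reject H0.


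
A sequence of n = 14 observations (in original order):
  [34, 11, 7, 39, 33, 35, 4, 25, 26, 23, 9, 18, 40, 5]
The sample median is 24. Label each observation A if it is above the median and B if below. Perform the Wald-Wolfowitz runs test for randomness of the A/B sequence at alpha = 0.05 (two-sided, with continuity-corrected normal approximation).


Step 1: Compute median = 24; label A = above, B = below.
Labels in order: ABBAAABAABBBAB  (n_A = 7, n_B = 7)
Step 2: Count runs R = 8.
Step 3: Under H0 (random ordering), E[R] = 2*n_A*n_B/(n_A+n_B) + 1 = 2*7*7/14 + 1 = 8.0000.
        Var[R] = 2*n_A*n_B*(2*n_A*n_B - n_A - n_B) / ((n_A+n_B)^2 * (n_A+n_B-1)) = 8232/2548 = 3.2308.
        SD[R] = 1.7974.
Step 4: R = E[R], so z = 0 with no continuity correction.
Step 5: Two-sided p-value via normal approximation = 2*(1 - Phi(|z|)) = 1.000000.
Step 6: alpha = 0.05. fail to reject H0.

R = 8, z = 0.0000, p = 1.000000, fail to reject H0.


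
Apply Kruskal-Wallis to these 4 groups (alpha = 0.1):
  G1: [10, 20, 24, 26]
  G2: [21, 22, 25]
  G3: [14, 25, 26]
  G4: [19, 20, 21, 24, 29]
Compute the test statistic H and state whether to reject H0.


Step 1: Combine all N = 15 observations and assign midranks.
sorted (value, group, rank): (10,G1,1), (14,G3,2), (19,G4,3), (20,G1,4.5), (20,G4,4.5), (21,G2,6.5), (21,G4,6.5), (22,G2,8), (24,G1,9.5), (24,G4,9.5), (25,G2,11.5), (25,G3,11.5), (26,G1,13.5), (26,G3,13.5), (29,G4,15)
Step 2: Sum ranks within each group.
R_1 = 28.5 (n_1 = 4)
R_2 = 26 (n_2 = 3)
R_3 = 27 (n_3 = 3)
R_4 = 38.5 (n_4 = 5)
Step 3: H = 12/(N(N+1)) * sum(R_i^2/n_i) - 3(N+1)
     = 12/(15*16) * (28.5^2/4 + 26^2/3 + 27^2/3 + 38.5^2/5) - 3*16
     = 0.050000 * 967.846 - 48
     = 0.392292.
Step 4: Ties present; correction factor C = 1 - 30/(15^3 - 15) = 0.991071. Corrected H = 0.392292 / 0.991071 = 0.395826.
Step 5: Under H0, H ~ chi^2(3); p-value = 0.941103.
Step 6: alpha = 0.1. fail to reject H0.

H = 0.3958, df = 3, p = 0.941103, fail to reject H0.


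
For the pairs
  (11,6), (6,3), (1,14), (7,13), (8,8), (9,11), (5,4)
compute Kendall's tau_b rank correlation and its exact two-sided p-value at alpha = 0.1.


Step 1: Enumerate the 21 unordered pairs (i,j) with i<j and classify each by sign(x_j-x_i) * sign(y_j-y_i).
  (1,2):dx=-5,dy=-3->C; (1,3):dx=-10,dy=+8->D; (1,4):dx=-4,dy=+7->D; (1,5):dx=-3,dy=+2->D
  (1,6):dx=-2,dy=+5->D; (1,7):dx=-6,dy=-2->C; (2,3):dx=-5,dy=+11->D; (2,4):dx=+1,dy=+10->C
  (2,5):dx=+2,dy=+5->C; (2,6):dx=+3,dy=+8->C; (2,7):dx=-1,dy=+1->D; (3,4):dx=+6,dy=-1->D
  (3,5):dx=+7,dy=-6->D; (3,6):dx=+8,dy=-3->D; (3,7):dx=+4,dy=-10->D; (4,5):dx=+1,dy=-5->D
  (4,6):dx=+2,dy=-2->D; (4,7):dx=-2,dy=-9->C; (5,6):dx=+1,dy=+3->C; (5,7):dx=-3,dy=-4->C
  (6,7):dx=-4,dy=-7->C
Step 2: C = 9, D = 12, total pairs = 21.
Step 3: tau = (C - D)/(n(n-1)/2) = (9 - 12)/21 = -0.142857.
Step 4: Exact two-sided p-value (enumerate n! = 5040 permutations of y under H0): p = 0.772619.
Step 5: alpha = 0.1. fail to reject H0.

tau_b = -0.1429 (C=9, D=12), p = 0.772619, fail to reject H0.


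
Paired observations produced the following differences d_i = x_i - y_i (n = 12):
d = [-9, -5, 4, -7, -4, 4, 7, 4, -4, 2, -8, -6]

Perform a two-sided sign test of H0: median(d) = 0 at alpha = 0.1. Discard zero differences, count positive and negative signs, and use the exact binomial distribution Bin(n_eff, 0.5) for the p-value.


Step 1: Discard zero differences. Original n = 12; n_eff = number of nonzero differences = 12.
Nonzero differences (with sign): -9, -5, +4, -7, -4, +4, +7, +4, -4, +2, -8, -6
Step 2: Count signs: positive = 5, negative = 7.
Step 3: Under H0: P(positive) = 0.5, so the number of positives S ~ Bin(12, 0.5).
Step 4: Two-sided exact p-value = sum of Bin(12,0.5) probabilities at or below the observed probability = 0.774414.
Step 5: alpha = 0.1. fail to reject H0.

n_eff = 12, pos = 5, neg = 7, p = 0.774414, fail to reject H0.


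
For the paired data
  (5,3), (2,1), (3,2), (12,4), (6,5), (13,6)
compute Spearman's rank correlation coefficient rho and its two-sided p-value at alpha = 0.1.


Step 1: Rank x and y separately (midranks; no ties here).
rank(x): 5->3, 2->1, 3->2, 12->5, 6->4, 13->6
rank(y): 3->3, 1->1, 2->2, 4->4, 5->5, 6->6
Step 2: d_i = R_x(i) - R_y(i); compute d_i^2.
  (3-3)^2=0, (1-1)^2=0, (2-2)^2=0, (5-4)^2=1, (4-5)^2=1, (6-6)^2=0
sum(d^2) = 2.
Step 3: rho = 1 - 6*2 / (6*(6^2 - 1)) = 1 - 12/210 = 0.942857.
Step 4: Under H0, t = rho * sqrt((n-2)/(1-rho^2)) = 5.6595 ~ t(4).
Step 5: Two-sided p-value from the t-distribution with 4 df = 0.004805.
Step 6: alpha = 0.1. reject H0.

rho = 0.9429, p = 0.004805, reject H0 at alpha = 0.1.


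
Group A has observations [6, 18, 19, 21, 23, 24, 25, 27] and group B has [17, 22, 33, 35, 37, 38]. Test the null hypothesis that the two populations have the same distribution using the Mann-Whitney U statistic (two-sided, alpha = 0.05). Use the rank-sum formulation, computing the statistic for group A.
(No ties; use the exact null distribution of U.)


Step 1: Combine and sort all 14 observations; assign midranks.
sorted (value, group): (6,X), (17,Y), (18,X), (19,X), (21,X), (22,Y), (23,X), (24,X), (25,X), (27,X), (33,Y), (35,Y), (37,Y), (38,Y)
ranks: 6->1, 17->2, 18->3, 19->4, 21->5, 22->6, 23->7, 24->8, 25->9, 27->10, 33->11, 35->12, 37->13, 38->14
Step 2: Rank sum for X: R1 = 1 + 3 + 4 + 5 + 7 + 8 + 9 + 10 = 47.
Step 3: U_X = R1 - n1(n1+1)/2 = 47 - 8*9/2 = 47 - 36 = 11.
       U_Y = n1*n2 - U_X = 48 - 11 = 37.
Step 4: No ties, so the exact null distribution of U (based on enumerating the C(14,8) = 3003 equally likely rank assignments) gives the two-sided p-value.
Step 5: p-value = 0.107892; compare to alpha = 0.05. fail to reject H0.

U_X = 11, p = 0.107892, fail to reject H0 at alpha = 0.05.


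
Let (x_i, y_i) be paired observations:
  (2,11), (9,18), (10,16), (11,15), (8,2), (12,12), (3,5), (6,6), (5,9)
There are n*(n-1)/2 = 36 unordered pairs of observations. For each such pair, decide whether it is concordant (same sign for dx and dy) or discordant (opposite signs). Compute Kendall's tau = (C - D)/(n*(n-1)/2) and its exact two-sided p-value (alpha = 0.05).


Step 1: Enumerate the 36 unordered pairs (i,j) with i<j and classify each by sign(x_j-x_i) * sign(y_j-y_i).
  (1,2):dx=+7,dy=+7->C; (1,3):dx=+8,dy=+5->C; (1,4):dx=+9,dy=+4->C; (1,5):dx=+6,dy=-9->D
  (1,6):dx=+10,dy=+1->C; (1,7):dx=+1,dy=-6->D; (1,8):dx=+4,dy=-5->D; (1,9):dx=+3,dy=-2->D
  (2,3):dx=+1,dy=-2->D; (2,4):dx=+2,dy=-3->D; (2,5):dx=-1,dy=-16->C; (2,6):dx=+3,dy=-6->D
  (2,7):dx=-6,dy=-13->C; (2,8):dx=-3,dy=-12->C; (2,9):dx=-4,dy=-9->C; (3,4):dx=+1,dy=-1->D
  (3,5):dx=-2,dy=-14->C; (3,6):dx=+2,dy=-4->D; (3,7):dx=-7,dy=-11->C; (3,8):dx=-4,dy=-10->C
  (3,9):dx=-5,dy=-7->C; (4,5):dx=-3,dy=-13->C; (4,6):dx=+1,dy=-3->D; (4,7):dx=-8,dy=-10->C
  (4,8):dx=-5,dy=-9->C; (4,9):dx=-6,dy=-6->C; (5,6):dx=+4,dy=+10->C; (5,7):dx=-5,dy=+3->D
  (5,8):dx=-2,dy=+4->D; (5,9):dx=-3,dy=+7->D; (6,7):dx=-9,dy=-7->C; (6,8):dx=-6,dy=-6->C
  (6,9):dx=-7,dy=-3->C; (7,8):dx=+3,dy=+1->C; (7,9):dx=+2,dy=+4->C; (8,9):dx=-1,dy=+3->D
Step 2: C = 22, D = 14, total pairs = 36.
Step 3: tau = (C - D)/(n(n-1)/2) = (22 - 14)/36 = 0.222222.
Step 4: Exact two-sided p-value (enumerate n! = 362880 permutations of y under H0): p = 0.476709.
Step 5: alpha = 0.05. fail to reject H0.

tau_b = 0.2222 (C=22, D=14), p = 0.476709, fail to reject H0.


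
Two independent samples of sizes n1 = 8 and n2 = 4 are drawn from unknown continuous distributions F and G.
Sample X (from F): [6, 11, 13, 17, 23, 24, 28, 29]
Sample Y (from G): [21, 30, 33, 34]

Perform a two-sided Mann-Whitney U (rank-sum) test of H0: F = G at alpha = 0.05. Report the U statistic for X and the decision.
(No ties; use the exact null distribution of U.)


Step 1: Combine and sort all 12 observations; assign midranks.
sorted (value, group): (6,X), (11,X), (13,X), (17,X), (21,Y), (23,X), (24,X), (28,X), (29,X), (30,Y), (33,Y), (34,Y)
ranks: 6->1, 11->2, 13->3, 17->4, 21->5, 23->6, 24->7, 28->8, 29->9, 30->10, 33->11, 34->12
Step 2: Rank sum for X: R1 = 1 + 2 + 3 + 4 + 6 + 7 + 8 + 9 = 40.
Step 3: U_X = R1 - n1(n1+1)/2 = 40 - 8*9/2 = 40 - 36 = 4.
       U_Y = n1*n2 - U_X = 32 - 4 = 28.
Step 4: No ties, so the exact null distribution of U (based on enumerating the C(12,8) = 495 equally likely rank assignments) gives the two-sided p-value.
Step 5: p-value = 0.048485; compare to alpha = 0.05. reject H0.

U_X = 4, p = 0.048485, reject H0 at alpha = 0.05.


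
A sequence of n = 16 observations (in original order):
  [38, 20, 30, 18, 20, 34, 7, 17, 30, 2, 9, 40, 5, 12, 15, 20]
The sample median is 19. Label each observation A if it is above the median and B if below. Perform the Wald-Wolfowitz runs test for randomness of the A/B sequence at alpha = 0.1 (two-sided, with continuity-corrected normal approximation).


Step 1: Compute median = 19; label A = above, B = below.
Labels in order: AAABAABBABBABBBA  (n_A = 8, n_B = 8)
Step 2: Count runs R = 9.
Step 3: Under H0 (random ordering), E[R] = 2*n_A*n_B/(n_A+n_B) + 1 = 2*8*8/16 + 1 = 9.0000.
        Var[R] = 2*n_A*n_B*(2*n_A*n_B - n_A - n_B) / ((n_A+n_B)^2 * (n_A+n_B-1)) = 14336/3840 = 3.7333.
        SD[R] = 1.9322.
Step 4: R = E[R], so z = 0 with no continuity correction.
Step 5: Two-sided p-value via normal approximation = 2*(1 - Phi(|z|)) = 1.000000.
Step 6: alpha = 0.1. fail to reject H0.

R = 9, z = 0.0000, p = 1.000000, fail to reject H0.


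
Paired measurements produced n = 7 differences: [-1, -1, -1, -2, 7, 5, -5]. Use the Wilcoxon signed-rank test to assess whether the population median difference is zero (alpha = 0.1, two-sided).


Step 1: Drop any zero differences (none here) and take |d_i|.
|d| = [1, 1, 1, 2, 7, 5, 5]
Step 2: Midrank |d_i| (ties get averaged ranks).
ranks: |1|->2, |1|->2, |1|->2, |2|->4, |7|->7, |5|->5.5, |5|->5.5
Step 3: Attach original signs; sum ranks with positive sign and with negative sign.
W+ = 7 + 5.5 = 12.5
W- = 2 + 2 + 2 + 4 + 5.5 = 15.5
(Check: W+ + W- = 28 should equal n(n+1)/2 = 28.)
Step 4: Test statistic W = min(W+, W-) = 12.5.
Step 5: Ties in |d|, so use the tie-corrected normal approximation.
        E[W] = n(n+1)/4 = 7*8/4 = 14.
        Tie groups: |d|=1 (t=3), |d|=5 (t=2); sum(t^3 - t) = 30.
        Var[W] = n(n+1)(2n+1)/24 - sum(t^3-t)/48 = 840/24 - 30/48 = 34.375.
        z = (W - E[W]) / sqrt(Var[W]) = (12.5 - 14) / 5.8630 = -0.2558.
        Two-sided p = 2*Phi(z) = 0.798074.
Step 6: alpha = 0.1. fail to reject H0.

W+ = 12.5, W- = 15.5, W = min = 12.5, p = 0.798074, fail to reject H0.


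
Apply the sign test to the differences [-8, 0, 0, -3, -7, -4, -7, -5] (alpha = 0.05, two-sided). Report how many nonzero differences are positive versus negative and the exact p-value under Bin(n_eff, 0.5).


Step 1: Discard zero differences. Original n = 8; n_eff = number of nonzero differences = 6.
Nonzero differences (with sign): -8, -3, -7, -4, -7, -5
Step 2: Count signs: positive = 0, negative = 6.
Step 3: Under H0: P(positive) = 0.5, so the number of positives S ~ Bin(6, 0.5).
Step 4: Two-sided exact p-value = sum of Bin(6,0.5) probabilities at or below the observed probability = 0.031250.
Step 5: alpha = 0.05. reject H0.

n_eff = 6, pos = 0, neg = 6, p = 0.031250, reject H0.


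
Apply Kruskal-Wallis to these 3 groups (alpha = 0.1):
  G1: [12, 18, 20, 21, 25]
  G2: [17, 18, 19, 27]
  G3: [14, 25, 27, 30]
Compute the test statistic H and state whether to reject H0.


Step 1: Combine all N = 13 observations and assign midranks.
sorted (value, group, rank): (12,G1,1), (14,G3,2), (17,G2,3), (18,G1,4.5), (18,G2,4.5), (19,G2,6), (20,G1,7), (21,G1,8), (25,G1,9.5), (25,G3,9.5), (27,G2,11.5), (27,G3,11.5), (30,G3,13)
Step 2: Sum ranks within each group.
R_1 = 30 (n_1 = 5)
R_2 = 25 (n_2 = 4)
R_3 = 36 (n_3 = 4)
Step 3: H = 12/(N(N+1)) * sum(R_i^2/n_i) - 3(N+1)
     = 12/(13*14) * (30^2/5 + 25^2/4 + 36^2/4) - 3*14
     = 0.065934 * 660.25 - 42
     = 1.532967.
Step 4: Ties present; correction factor C = 1 - 18/(13^3 - 13) = 0.991758. Corrected H = 1.532967 / 0.991758 = 1.545706.
Step 5: Under H0, H ~ chi^2(2); p-value = 0.461694.
Step 6: alpha = 0.1. fail to reject H0.

H = 1.5457, df = 2, p = 0.461694, fail to reject H0.


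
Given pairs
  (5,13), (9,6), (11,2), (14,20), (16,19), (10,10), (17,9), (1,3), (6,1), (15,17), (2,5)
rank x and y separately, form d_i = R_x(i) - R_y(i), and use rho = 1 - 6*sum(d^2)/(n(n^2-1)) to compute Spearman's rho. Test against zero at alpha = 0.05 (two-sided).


Step 1: Rank x and y separately (midranks; no ties here).
rank(x): 5->3, 9->5, 11->7, 14->8, 16->10, 10->6, 17->11, 1->1, 6->4, 15->9, 2->2
rank(y): 13->8, 6->5, 2->2, 20->11, 19->10, 10->7, 9->6, 3->3, 1->1, 17->9, 5->4
Step 2: d_i = R_x(i) - R_y(i); compute d_i^2.
  (3-8)^2=25, (5-5)^2=0, (7-2)^2=25, (8-11)^2=9, (10-10)^2=0, (6-7)^2=1, (11-6)^2=25, (1-3)^2=4, (4-1)^2=9, (9-9)^2=0, (2-4)^2=4
sum(d^2) = 102.
Step 3: rho = 1 - 6*102 / (11*(11^2 - 1)) = 1 - 612/1320 = 0.536364.
Step 4: Under H0, t = rho * sqrt((n-2)/(1-rho^2)) = 1.9065 ~ t(9).
Step 5: Two-sided p-value from the t-distribution with 9 df = 0.088953.
Step 6: alpha = 0.05. fail to reject H0.

rho = 0.5364, p = 0.088953, fail to reject H0 at alpha = 0.05.


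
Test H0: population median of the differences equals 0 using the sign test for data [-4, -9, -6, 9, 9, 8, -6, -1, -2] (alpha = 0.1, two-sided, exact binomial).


Step 1: Discard zero differences. Original n = 9; n_eff = number of nonzero differences = 9.
Nonzero differences (with sign): -4, -9, -6, +9, +9, +8, -6, -1, -2
Step 2: Count signs: positive = 3, negative = 6.
Step 3: Under H0: P(positive) = 0.5, so the number of positives S ~ Bin(9, 0.5).
Step 4: Two-sided exact p-value = sum of Bin(9,0.5) probabilities at or below the observed probability = 0.507812.
Step 5: alpha = 0.1. fail to reject H0.

n_eff = 9, pos = 3, neg = 6, p = 0.507812, fail to reject H0.


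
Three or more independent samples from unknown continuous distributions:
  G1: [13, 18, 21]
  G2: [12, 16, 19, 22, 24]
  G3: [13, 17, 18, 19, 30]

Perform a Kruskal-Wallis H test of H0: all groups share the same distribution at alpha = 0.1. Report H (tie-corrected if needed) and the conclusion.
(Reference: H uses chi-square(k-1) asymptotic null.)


Step 1: Combine all N = 13 observations and assign midranks.
sorted (value, group, rank): (12,G2,1), (13,G1,2.5), (13,G3,2.5), (16,G2,4), (17,G3,5), (18,G1,6.5), (18,G3,6.5), (19,G2,8.5), (19,G3,8.5), (21,G1,10), (22,G2,11), (24,G2,12), (30,G3,13)
Step 2: Sum ranks within each group.
R_1 = 19 (n_1 = 3)
R_2 = 36.5 (n_2 = 5)
R_3 = 35.5 (n_3 = 5)
Step 3: H = 12/(N(N+1)) * sum(R_i^2/n_i) - 3(N+1)
     = 12/(13*14) * (19^2/3 + 36.5^2/5 + 35.5^2/5) - 3*14
     = 0.065934 * 638.833 - 42
     = 0.120879.
Step 4: Ties present; correction factor C = 1 - 18/(13^3 - 13) = 0.991758. Corrected H = 0.120879 / 0.991758 = 0.121884.
Step 5: Under H0, H ~ chi^2(2); p-value = 0.940878.
Step 6: alpha = 0.1. fail to reject H0.

H = 0.1219, df = 2, p = 0.940878, fail to reject H0.


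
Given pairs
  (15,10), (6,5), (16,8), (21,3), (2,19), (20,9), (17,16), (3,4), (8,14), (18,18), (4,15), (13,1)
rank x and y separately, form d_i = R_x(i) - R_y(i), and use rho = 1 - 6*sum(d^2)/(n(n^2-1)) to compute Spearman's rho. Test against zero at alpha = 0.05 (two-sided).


Step 1: Rank x and y separately (midranks; no ties here).
rank(x): 15->7, 6->4, 16->8, 21->12, 2->1, 20->11, 17->9, 3->2, 8->5, 18->10, 4->3, 13->6
rank(y): 10->7, 5->4, 8->5, 3->2, 19->12, 9->6, 16->10, 4->3, 14->8, 18->11, 15->9, 1->1
Step 2: d_i = R_x(i) - R_y(i); compute d_i^2.
  (7-7)^2=0, (4-4)^2=0, (8-5)^2=9, (12-2)^2=100, (1-12)^2=121, (11-6)^2=25, (9-10)^2=1, (2-3)^2=1, (5-8)^2=9, (10-11)^2=1, (3-9)^2=36, (6-1)^2=25
sum(d^2) = 328.
Step 3: rho = 1 - 6*328 / (12*(12^2 - 1)) = 1 - 1968/1716 = -0.146853.
Step 4: Under H0, t = rho * sqrt((n-2)/(1-rho^2)) = -0.4695 ~ t(10).
Step 5: Two-sided p-value from the t-distribution with 10 df = 0.648796.
Step 6: alpha = 0.05. fail to reject H0.

rho = -0.1469, p = 0.648796, fail to reject H0 at alpha = 0.05.


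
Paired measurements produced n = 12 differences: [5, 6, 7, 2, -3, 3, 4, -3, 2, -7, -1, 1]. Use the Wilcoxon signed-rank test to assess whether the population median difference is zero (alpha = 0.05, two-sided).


Step 1: Drop any zero differences (none here) and take |d_i|.
|d| = [5, 6, 7, 2, 3, 3, 4, 3, 2, 7, 1, 1]
Step 2: Midrank |d_i| (ties get averaged ranks).
ranks: |5|->9, |6|->10, |7|->11.5, |2|->3.5, |3|->6, |3|->6, |4|->8, |3|->6, |2|->3.5, |7|->11.5, |1|->1.5, |1|->1.5
Step 3: Attach original signs; sum ranks with positive sign and with negative sign.
W+ = 9 + 10 + 11.5 + 3.5 + 6 + 8 + 3.5 + 1.5 = 53
W- = 6 + 6 + 11.5 + 1.5 = 25
(Check: W+ + W- = 78 should equal n(n+1)/2 = 78.)
Step 4: Test statistic W = min(W+, W-) = 25.
Step 5: Ties in |d|, so use the tie-corrected normal approximation.
        E[W] = n(n+1)/4 = 12*13/4 = 39.
        Tie groups: |d|=1 (t=2), |d|=2 (t=2), |d|=3 (t=3), |d|=7 (t=2); sum(t^3 - t) = 42.
        Var[W] = n(n+1)(2n+1)/24 - sum(t^3-t)/48 = 3900/24 - 42/48 = 161.625.
        z = (W - E[W]) / sqrt(Var[W]) = (25 - 39) / 12.7132 = -1.1012.
        Two-sided p = 2*Phi(z) = 0.270801.
Step 6: alpha = 0.05. fail to reject H0.

W+ = 53, W- = 25, W = min = 25, p = 0.270801, fail to reject H0.


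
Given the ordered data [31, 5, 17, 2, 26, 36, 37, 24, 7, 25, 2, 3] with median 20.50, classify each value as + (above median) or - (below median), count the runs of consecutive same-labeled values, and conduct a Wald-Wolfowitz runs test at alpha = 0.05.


Step 1: Compute median = 20.50; label A = above, B = below.
Labels in order: ABBBAAAABABB  (n_A = 6, n_B = 6)
Step 2: Count runs R = 6.
Step 3: Under H0 (random ordering), E[R] = 2*n_A*n_B/(n_A+n_B) + 1 = 2*6*6/12 + 1 = 7.0000.
        Var[R] = 2*n_A*n_B*(2*n_A*n_B - n_A - n_B) / ((n_A+n_B)^2 * (n_A+n_B-1)) = 4320/1584 = 2.7273.
        SD[R] = 1.6514.
Step 4: Continuity-corrected z = (R + 0.5 - E[R]) / SD[R] = (6 + 0.5 - 7.0000) / 1.6514 = -0.3028.
Step 5: Two-sided p-value via normal approximation = 2*(1 - Phi(|z|)) = 0.762069.
Step 6: alpha = 0.05. fail to reject H0.

R = 6, z = -0.3028, p = 0.762069, fail to reject H0.


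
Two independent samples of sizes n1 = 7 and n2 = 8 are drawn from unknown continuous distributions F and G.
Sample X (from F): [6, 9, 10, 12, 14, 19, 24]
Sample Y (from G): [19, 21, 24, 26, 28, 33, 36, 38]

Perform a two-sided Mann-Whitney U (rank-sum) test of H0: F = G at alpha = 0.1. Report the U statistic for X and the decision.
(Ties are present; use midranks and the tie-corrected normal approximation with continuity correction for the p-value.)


Step 1: Combine and sort all 15 observations; assign midranks.
sorted (value, group): (6,X), (9,X), (10,X), (12,X), (14,X), (19,X), (19,Y), (21,Y), (24,X), (24,Y), (26,Y), (28,Y), (33,Y), (36,Y), (38,Y)
ranks: 6->1, 9->2, 10->3, 12->4, 14->5, 19->6.5, 19->6.5, 21->8, 24->9.5, 24->9.5, 26->11, 28->12, 33->13, 36->14, 38->15
Step 2: Rank sum for X: R1 = 1 + 2 + 3 + 4 + 5 + 6.5 + 9.5 = 31.
Step 3: U_X = R1 - n1(n1+1)/2 = 31 - 7*8/2 = 31 - 28 = 3.
       U_Y = n1*n2 - U_X = 56 - 3 = 53.
Step 4: Ties are present, so use the tie-corrected normal approximation (with continuity correction) for the p-value.
Step 5: p-value = 0.004506; compare to alpha = 0.1. reject H0.

U_X = 3, p = 0.004506, reject H0 at alpha = 0.1.


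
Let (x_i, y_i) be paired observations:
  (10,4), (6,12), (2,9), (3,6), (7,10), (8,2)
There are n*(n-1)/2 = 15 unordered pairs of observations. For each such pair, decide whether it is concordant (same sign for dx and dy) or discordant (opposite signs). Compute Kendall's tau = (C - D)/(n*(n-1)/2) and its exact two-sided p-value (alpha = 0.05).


Step 1: Enumerate the 15 unordered pairs (i,j) with i<j and classify each by sign(x_j-x_i) * sign(y_j-y_i).
  (1,2):dx=-4,dy=+8->D; (1,3):dx=-8,dy=+5->D; (1,4):dx=-7,dy=+2->D; (1,5):dx=-3,dy=+6->D
  (1,6):dx=-2,dy=-2->C; (2,3):dx=-4,dy=-3->C; (2,4):dx=-3,dy=-6->C; (2,5):dx=+1,dy=-2->D
  (2,6):dx=+2,dy=-10->D; (3,4):dx=+1,dy=-3->D; (3,5):dx=+5,dy=+1->C; (3,6):dx=+6,dy=-7->D
  (4,5):dx=+4,dy=+4->C; (4,6):dx=+5,dy=-4->D; (5,6):dx=+1,dy=-8->D
Step 2: C = 5, D = 10, total pairs = 15.
Step 3: tau = (C - D)/(n(n-1)/2) = (5 - 10)/15 = -0.333333.
Step 4: Exact two-sided p-value (enumerate n! = 720 permutations of y under H0): p = 0.469444.
Step 5: alpha = 0.05. fail to reject H0.

tau_b = -0.3333 (C=5, D=10), p = 0.469444, fail to reject H0.


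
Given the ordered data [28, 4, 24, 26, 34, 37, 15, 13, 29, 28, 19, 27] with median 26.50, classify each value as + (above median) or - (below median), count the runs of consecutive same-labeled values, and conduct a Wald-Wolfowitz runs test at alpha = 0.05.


Step 1: Compute median = 26.50; label A = above, B = below.
Labels in order: ABBBAABBAABA  (n_A = 6, n_B = 6)
Step 2: Count runs R = 7.
Step 3: Under H0 (random ordering), E[R] = 2*n_A*n_B/(n_A+n_B) + 1 = 2*6*6/12 + 1 = 7.0000.
        Var[R] = 2*n_A*n_B*(2*n_A*n_B - n_A - n_B) / ((n_A+n_B)^2 * (n_A+n_B-1)) = 4320/1584 = 2.7273.
        SD[R] = 1.6514.
Step 4: R = E[R], so z = 0 with no continuity correction.
Step 5: Two-sided p-value via normal approximation = 2*(1 - Phi(|z|)) = 1.000000.
Step 6: alpha = 0.05. fail to reject H0.

R = 7, z = 0.0000, p = 1.000000, fail to reject H0.


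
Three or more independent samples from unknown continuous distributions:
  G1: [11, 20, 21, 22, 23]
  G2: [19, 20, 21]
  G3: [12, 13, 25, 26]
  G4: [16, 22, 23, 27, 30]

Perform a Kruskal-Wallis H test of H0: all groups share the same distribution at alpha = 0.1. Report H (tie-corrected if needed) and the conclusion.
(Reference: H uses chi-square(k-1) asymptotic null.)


Step 1: Combine all N = 17 observations and assign midranks.
sorted (value, group, rank): (11,G1,1), (12,G3,2), (13,G3,3), (16,G4,4), (19,G2,5), (20,G1,6.5), (20,G2,6.5), (21,G1,8.5), (21,G2,8.5), (22,G1,10.5), (22,G4,10.5), (23,G1,12.5), (23,G4,12.5), (25,G3,14), (26,G3,15), (27,G4,16), (30,G4,17)
Step 2: Sum ranks within each group.
R_1 = 39 (n_1 = 5)
R_2 = 20 (n_2 = 3)
R_3 = 34 (n_3 = 4)
R_4 = 60 (n_4 = 5)
Step 3: H = 12/(N(N+1)) * sum(R_i^2/n_i) - 3(N+1)
     = 12/(17*18) * (39^2/5 + 20^2/3 + 34^2/4 + 60^2/5) - 3*18
     = 0.039216 * 1446.53 - 54
     = 2.726797.
Step 4: Ties present; correction factor C = 1 - 24/(17^3 - 17) = 0.995098. Corrected H = 2.726797 / 0.995098 = 2.740230.
Step 5: Under H0, H ~ chi^2(3); p-value = 0.433434.
Step 6: alpha = 0.1. fail to reject H0.

H = 2.7402, df = 3, p = 0.433434, fail to reject H0.


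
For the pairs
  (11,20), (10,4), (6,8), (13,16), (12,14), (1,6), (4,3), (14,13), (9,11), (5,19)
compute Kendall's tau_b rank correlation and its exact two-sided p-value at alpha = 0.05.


Step 1: Enumerate the 45 unordered pairs (i,j) with i<j and classify each by sign(x_j-x_i) * sign(y_j-y_i).
  (1,2):dx=-1,dy=-16->C; (1,3):dx=-5,dy=-12->C; (1,4):dx=+2,dy=-4->D; (1,5):dx=+1,dy=-6->D
  (1,6):dx=-10,dy=-14->C; (1,7):dx=-7,dy=-17->C; (1,8):dx=+3,dy=-7->D; (1,9):dx=-2,dy=-9->C
  (1,10):dx=-6,dy=-1->C; (2,3):dx=-4,dy=+4->D; (2,4):dx=+3,dy=+12->C; (2,5):dx=+2,dy=+10->C
  (2,6):dx=-9,dy=+2->D; (2,7):dx=-6,dy=-1->C; (2,8):dx=+4,dy=+9->C; (2,9):dx=-1,dy=+7->D
  (2,10):dx=-5,dy=+15->D; (3,4):dx=+7,dy=+8->C; (3,5):dx=+6,dy=+6->C; (3,6):dx=-5,dy=-2->C
  (3,7):dx=-2,dy=-5->C; (3,8):dx=+8,dy=+5->C; (3,9):dx=+3,dy=+3->C; (3,10):dx=-1,dy=+11->D
  (4,5):dx=-1,dy=-2->C; (4,6):dx=-12,dy=-10->C; (4,7):dx=-9,dy=-13->C; (4,8):dx=+1,dy=-3->D
  (4,9):dx=-4,dy=-5->C; (4,10):dx=-8,dy=+3->D; (5,6):dx=-11,dy=-8->C; (5,7):dx=-8,dy=-11->C
  (5,8):dx=+2,dy=-1->D; (5,9):dx=-3,dy=-3->C; (5,10):dx=-7,dy=+5->D; (6,7):dx=+3,dy=-3->D
  (6,8):dx=+13,dy=+7->C; (6,9):dx=+8,dy=+5->C; (6,10):dx=+4,dy=+13->C; (7,8):dx=+10,dy=+10->C
  (7,9):dx=+5,dy=+8->C; (7,10):dx=+1,dy=+16->C; (8,9):dx=-5,dy=-2->C; (8,10):dx=-9,dy=+6->D
  (9,10):dx=-4,dy=+8->D
Step 2: C = 30, D = 15, total pairs = 45.
Step 3: tau = (C - D)/(n(n-1)/2) = (30 - 15)/45 = 0.333333.
Step 4: Exact two-sided p-value (enumerate n! = 3628800 permutations of y under H0): p = 0.216373.
Step 5: alpha = 0.05. fail to reject H0.

tau_b = 0.3333 (C=30, D=15), p = 0.216373, fail to reject H0.


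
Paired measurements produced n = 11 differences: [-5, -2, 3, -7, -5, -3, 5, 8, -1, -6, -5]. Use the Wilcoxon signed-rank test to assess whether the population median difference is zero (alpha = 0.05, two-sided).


Step 1: Drop any zero differences (none here) and take |d_i|.
|d| = [5, 2, 3, 7, 5, 3, 5, 8, 1, 6, 5]
Step 2: Midrank |d_i| (ties get averaged ranks).
ranks: |5|->6.5, |2|->2, |3|->3.5, |7|->10, |5|->6.5, |3|->3.5, |5|->6.5, |8|->11, |1|->1, |6|->9, |5|->6.5
Step 3: Attach original signs; sum ranks with positive sign and with negative sign.
W+ = 3.5 + 6.5 + 11 = 21
W- = 6.5 + 2 + 10 + 6.5 + 3.5 + 1 + 9 + 6.5 = 45
(Check: W+ + W- = 66 should equal n(n+1)/2 = 66.)
Step 4: Test statistic W = min(W+, W-) = 21.
Step 5: Ties in |d|, so use the tie-corrected normal approximation.
        E[W] = n(n+1)/4 = 11*12/4 = 33.
        Tie groups: |d|=3 (t=2), |d|=5 (t=4); sum(t^3 - t) = 66.
        Var[W] = n(n+1)(2n+1)/24 - sum(t^3-t)/48 = 3036/24 - 66/48 = 125.125.
        z = (W - E[W]) / sqrt(Var[W]) = (21 - 33) / 11.1859 = -1.0728.
        Two-sided p = 2*Phi(z) = 0.283371.
Step 6: alpha = 0.05. fail to reject H0.

W+ = 21, W- = 45, W = min = 21, p = 0.283371, fail to reject H0.


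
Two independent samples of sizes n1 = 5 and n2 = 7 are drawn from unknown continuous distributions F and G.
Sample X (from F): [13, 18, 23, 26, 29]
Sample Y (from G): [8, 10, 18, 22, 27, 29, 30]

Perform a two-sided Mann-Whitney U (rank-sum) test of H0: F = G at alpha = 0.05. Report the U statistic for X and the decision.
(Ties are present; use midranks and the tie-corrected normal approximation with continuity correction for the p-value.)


Step 1: Combine and sort all 12 observations; assign midranks.
sorted (value, group): (8,Y), (10,Y), (13,X), (18,X), (18,Y), (22,Y), (23,X), (26,X), (27,Y), (29,X), (29,Y), (30,Y)
ranks: 8->1, 10->2, 13->3, 18->4.5, 18->4.5, 22->6, 23->7, 26->8, 27->9, 29->10.5, 29->10.5, 30->12
Step 2: Rank sum for X: R1 = 3 + 4.5 + 7 + 8 + 10.5 = 33.
Step 3: U_X = R1 - n1(n1+1)/2 = 33 - 5*6/2 = 33 - 15 = 18.
       U_Y = n1*n2 - U_X = 35 - 18 = 17.
Step 4: Ties are present, so use the tie-corrected normal approximation (with continuity correction) for the p-value.
Step 5: p-value = 1.000000; compare to alpha = 0.05. fail to reject H0.

U_X = 18, p = 1.000000, fail to reject H0 at alpha = 0.05.


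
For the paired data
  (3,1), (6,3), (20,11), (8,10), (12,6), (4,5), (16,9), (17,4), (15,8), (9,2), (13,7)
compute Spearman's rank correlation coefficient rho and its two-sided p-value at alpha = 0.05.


Step 1: Rank x and y separately (midranks; no ties here).
rank(x): 3->1, 6->3, 20->11, 8->4, 12->6, 4->2, 16->9, 17->10, 15->8, 9->5, 13->7
rank(y): 1->1, 3->3, 11->11, 10->10, 6->6, 5->5, 9->9, 4->4, 8->8, 2->2, 7->7
Step 2: d_i = R_x(i) - R_y(i); compute d_i^2.
  (1-1)^2=0, (3-3)^2=0, (11-11)^2=0, (4-10)^2=36, (6-6)^2=0, (2-5)^2=9, (9-9)^2=0, (10-4)^2=36, (8-8)^2=0, (5-2)^2=9, (7-7)^2=0
sum(d^2) = 90.
Step 3: rho = 1 - 6*90 / (11*(11^2 - 1)) = 1 - 540/1320 = 0.590909.
Step 4: Under H0, t = rho * sqrt((n-2)/(1-rho^2)) = 2.1974 ~ t(9).
Step 5: Two-sided p-value from the t-distribution with 9 df = 0.055576.
Step 6: alpha = 0.05. fail to reject H0.

rho = 0.5909, p = 0.055576, fail to reject H0 at alpha = 0.05.


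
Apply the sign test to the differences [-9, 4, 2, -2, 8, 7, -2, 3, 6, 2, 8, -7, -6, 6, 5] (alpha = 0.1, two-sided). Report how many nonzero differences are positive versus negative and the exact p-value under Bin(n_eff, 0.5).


Step 1: Discard zero differences. Original n = 15; n_eff = number of nonzero differences = 15.
Nonzero differences (with sign): -9, +4, +2, -2, +8, +7, -2, +3, +6, +2, +8, -7, -6, +6, +5
Step 2: Count signs: positive = 10, negative = 5.
Step 3: Under H0: P(positive) = 0.5, so the number of positives S ~ Bin(15, 0.5).
Step 4: Two-sided exact p-value = sum of Bin(15,0.5) probabilities at or below the observed probability = 0.301758.
Step 5: alpha = 0.1. fail to reject H0.

n_eff = 15, pos = 10, neg = 5, p = 0.301758, fail to reject H0.


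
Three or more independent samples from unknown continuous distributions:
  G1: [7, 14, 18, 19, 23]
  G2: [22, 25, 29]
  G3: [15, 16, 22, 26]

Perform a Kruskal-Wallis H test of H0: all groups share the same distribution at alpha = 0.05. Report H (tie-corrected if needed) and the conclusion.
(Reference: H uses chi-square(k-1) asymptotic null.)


Step 1: Combine all N = 12 observations and assign midranks.
sorted (value, group, rank): (7,G1,1), (14,G1,2), (15,G3,3), (16,G3,4), (18,G1,5), (19,G1,6), (22,G2,7.5), (22,G3,7.5), (23,G1,9), (25,G2,10), (26,G3,11), (29,G2,12)
Step 2: Sum ranks within each group.
R_1 = 23 (n_1 = 5)
R_2 = 29.5 (n_2 = 3)
R_3 = 25.5 (n_3 = 4)
Step 3: H = 12/(N(N+1)) * sum(R_i^2/n_i) - 3(N+1)
     = 12/(12*13) * (23^2/5 + 29.5^2/3 + 25.5^2/4) - 3*13
     = 0.076923 * 558.446 - 39
     = 3.957372.
Step 4: Ties present; correction factor C = 1 - 6/(12^3 - 12) = 0.996503. Corrected H = 3.957372 / 0.996503 = 3.971257.
Step 5: Under H0, H ~ chi^2(2); p-value = 0.137294.
Step 6: alpha = 0.05. fail to reject H0.

H = 3.9713, df = 2, p = 0.137294, fail to reject H0.


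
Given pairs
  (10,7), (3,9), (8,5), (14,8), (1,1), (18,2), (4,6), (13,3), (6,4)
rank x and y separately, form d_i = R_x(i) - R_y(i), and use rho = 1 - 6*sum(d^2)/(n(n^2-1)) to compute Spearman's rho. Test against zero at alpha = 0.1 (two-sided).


Step 1: Rank x and y separately (midranks; no ties here).
rank(x): 10->6, 3->2, 8->5, 14->8, 1->1, 18->9, 4->3, 13->7, 6->4
rank(y): 7->7, 9->9, 5->5, 8->8, 1->1, 2->2, 6->6, 3->3, 4->4
Step 2: d_i = R_x(i) - R_y(i); compute d_i^2.
  (6-7)^2=1, (2-9)^2=49, (5-5)^2=0, (8-8)^2=0, (1-1)^2=0, (9-2)^2=49, (3-6)^2=9, (7-3)^2=16, (4-4)^2=0
sum(d^2) = 124.
Step 3: rho = 1 - 6*124 / (9*(9^2 - 1)) = 1 - 744/720 = -0.033333.
Step 4: Under H0, t = rho * sqrt((n-2)/(1-rho^2)) = -0.0882 ~ t(7).
Step 5: Two-sided p-value from the t-distribution with 7 df = 0.932157.
Step 6: alpha = 0.1. fail to reject H0.

rho = -0.0333, p = 0.932157, fail to reject H0 at alpha = 0.1.


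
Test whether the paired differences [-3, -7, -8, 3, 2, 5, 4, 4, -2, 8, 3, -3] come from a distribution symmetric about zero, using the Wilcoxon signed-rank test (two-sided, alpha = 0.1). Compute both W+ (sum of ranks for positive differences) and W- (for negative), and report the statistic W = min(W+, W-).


Step 1: Drop any zero differences (none here) and take |d_i|.
|d| = [3, 7, 8, 3, 2, 5, 4, 4, 2, 8, 3, 3]
Step 2: Midrank |d_i| (ties get averaged ranks).
ranks: |3|->4.5, |7|->10, |8|->11.5, |3|->4.5, |2|->1.5, |5|->9, |4|->7.5, |4|->7.5, |2|->1.5, |8|->11.5, |3|->4.5, |3|->4.5
Step 3: Attach original signs; sum ranks with positive sign and with negative sign.
W+ = 4.5 + 1.5 + 9 + 7.5 + 7.5 + 11.5 + 4.5 = 46
W- = 4.5 + 10 + 11.5 + 1.5 + 4.5 = 32
(Check: W+ + W- = 78 should equal n(n+1)/2 = 78.)
Step 4: Test statistic W = min(W+, W-) = 32.
Step 5: Ties in |d|, so use the tie-corrected normal approximation.
        E[W] = n(n+1)/4 = 12*13/4 = 39.
        Tie groups: |d|=2 (t=2), |d|=3 (t=4), |d|=4 (t=2), |d|=8 (t=2); sum(t^3 - t) = 78.
        Var[W] = n(n+1)(2n+1)/24 - sum(t^3-t)/48 = 3900/24 - 78/48 = 160.875.
        z = (W - E[W]) / sqrt(Var[W]) = (32 - 39) / 12.6837 = -0.5519.
        Two-sided p = 2*Phi(z) = 0.581023.
Step 6: alpha = 0.1. fail to reject H0.

W+ = 46, W- = 32, W = min = 32, p = 0.581023, fail to reject H0.


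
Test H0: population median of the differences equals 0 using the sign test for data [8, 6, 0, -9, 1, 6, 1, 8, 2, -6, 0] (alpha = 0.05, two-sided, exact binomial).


Step 1: Discard zero differences. Original n = 11; n_eff = number of nonzero differences = 9.
Nonzero differences (with sign): +8, +6, -9, +1, +6, +1, +8, +2, -6
Step 2: Count signs: positive = 7, negative = 2.
Step 3: Under H0: P(positive) = 0.5, so the number of positives S ~ Bin(9, 0.5).
Step 4: Two-sided exact p-value = sum of Bin(9,0.5) probabilities at or below the observed probability = 0.179688.
Step 5: alpha = 0.05. fail to reject H0.

n_eff = 9, pos = 7, neg = 2, p = 0.179688, fail to reject H0.


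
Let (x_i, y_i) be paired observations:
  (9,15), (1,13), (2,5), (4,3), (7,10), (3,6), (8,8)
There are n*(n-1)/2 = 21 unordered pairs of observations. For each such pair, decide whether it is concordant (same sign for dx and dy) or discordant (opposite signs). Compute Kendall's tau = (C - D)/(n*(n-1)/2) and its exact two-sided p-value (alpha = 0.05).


Step 1: Enumerate the 21 unordered pairs (i,j) with i<j and classify each by sign(x_j-x_i) * sign(y_j-y_i).
  (1,2):dx=-8,dy=-2->C; (1,3):dx=-7,dy=-10->C; (1,4):dx=-5,dy=-12->C; (1,5):dx=-2,dy=-5->C
  (1,6):dx=-6,dy=-9->C; (1,7):dx=-1,dy=-7->C; (2,3):dx=+1,dy=-8->D; (2,4):dx=+3,dy=-10->D
  (2,5):dx=+6,dy=-3->D; (2,6):dx=+2,dy=-7->D; (2,7):dx=+7,dy=-5->D; (3,4):dx=+2,dy=-2->D
  (3,5):dx=+5,dy=+5->C; (3,6):dx=+1,dy=+1->C; (3,7):dx=+6,dy=+3->C; (4,5):dx=+3,dy=+7->C
  (4,6):dx=-1,dy=+3->D; (4,7):dx=+4,dy=+5->C; (5,6):dx=-4,dy=-4->C; (5,7):dx=+1,dy=-2->D
  (6,7):dx=+5,dy=+2->C
Step 2: C = 13, D = 8, total pairs = 21.
Step 3: tau = (C - D)/(n(n-1)/2) = (13 - 8)/21 = 0.238095.
Step 4: Exact two-sided p-value (enumerate n! = 5040 permutations of y under H0): p = 0.561905.
Step 5: alpha = 0.05. fail to reject H0.

tau_b = 0.2381 (C=13, D=8), p = 0.561905, fail to reject H0.


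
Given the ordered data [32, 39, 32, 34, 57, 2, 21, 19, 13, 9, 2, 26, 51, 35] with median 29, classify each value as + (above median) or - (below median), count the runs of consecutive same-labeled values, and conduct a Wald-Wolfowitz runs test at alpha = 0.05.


Step 1: Compute median = 29; label A = above, B = below.
Labels in order: AAAAABBBBBBBAA  (n_A = 7, n_B = 7)
Step 2: Count runs R = 3.
Step 3: Under H0 (random ordering), E[R] = 2*n_A*n_B/(n_A+n_B) + 1 = 2*7*7/14 + 1 = 8.0000.
        Var[R] = 2*n_A*n_B*(2*n_A*n_B - n_A - n_B) / ((n_A+n_B)^2 * (n_A+n_B-1)) = 8232/2548 = 3.2308.
        SD[R] = 1.7974.
Step 4: Continuity-corrected z = (R + 0.5 - E[R]) / SD[R] = (3 + 0.5 - 8.0000) / 1.7974 = -2.5036.
Step 5: Two-sided p-value via normal approximation = 2*(1 - Phi(|z|)) = 0.012295.
Step 6: alpha = 0.05. reject H0.

R = 3, z = -2.5036, p = 0.012295, reject H0.
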